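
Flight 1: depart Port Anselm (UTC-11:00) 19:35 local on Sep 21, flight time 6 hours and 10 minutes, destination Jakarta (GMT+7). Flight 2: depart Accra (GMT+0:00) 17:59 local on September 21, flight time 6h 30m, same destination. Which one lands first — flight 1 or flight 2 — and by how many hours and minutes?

the second, by 12 hours 16 minutes

Flight 1 in UTC: 19:35 + 11:00 = 06:35 on Sep 22.
+6 hours 10 minutes → arrive 12:45 UTC on Sep 22.
Flight 2 departs at 17:59 UTC (Sep 21).
+6 hours 30 minutes → arrive 00:29 UTC on Sep 22.
Flight 2 lands earlier by 12 hours 16 minutes.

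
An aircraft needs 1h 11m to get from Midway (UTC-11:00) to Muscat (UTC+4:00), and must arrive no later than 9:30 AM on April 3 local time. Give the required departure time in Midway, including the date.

5:19 PM on April 2

Target arrival in UTC: 9:30 AM − 4:00 = 5:30 AM on Apr 3.
Subtract 1 hour and 11 minutes → departure 4:19 AM UTC on Apr 3.
Midway is UTC−11:00: 4:19 AM − 11:00 = 5:19 PM on Apr 2.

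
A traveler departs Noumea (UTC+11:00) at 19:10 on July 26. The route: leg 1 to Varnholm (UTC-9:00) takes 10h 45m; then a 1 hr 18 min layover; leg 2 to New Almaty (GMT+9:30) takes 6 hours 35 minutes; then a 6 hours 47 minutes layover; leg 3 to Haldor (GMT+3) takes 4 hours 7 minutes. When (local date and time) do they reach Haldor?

Convert departure to UTC: 19:10 − 11:00 = 08:10 UTC on Jul 26.
Add 10 hours 45 minutes leg 1 → 18:55 UTC.
Add 1 hour 18 minutes layover in Varnholm → 20:13 UTC.
Add 6 hours 35 minutes leg 2 → 02:48 UTC (Jul 27).
Add 6 hours and 47 minutes layover in New Almaty → 09:35 UTC.
Add 4 hours and 7 minutes leg 3 → 13:42 UTC.
Haldor is UTC+3:00, so local arrival = 13:42 + 3:00 = 16:42 on Jul 27.

16:42 on July 27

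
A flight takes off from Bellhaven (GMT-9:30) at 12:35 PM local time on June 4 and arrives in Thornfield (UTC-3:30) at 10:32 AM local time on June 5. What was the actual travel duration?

15 hours 57 minutes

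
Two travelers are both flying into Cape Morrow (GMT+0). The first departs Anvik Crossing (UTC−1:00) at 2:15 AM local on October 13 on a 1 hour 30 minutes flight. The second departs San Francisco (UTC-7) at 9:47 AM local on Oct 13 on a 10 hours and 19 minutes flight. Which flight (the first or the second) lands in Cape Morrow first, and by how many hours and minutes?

the first, by 22 hours 21 minutes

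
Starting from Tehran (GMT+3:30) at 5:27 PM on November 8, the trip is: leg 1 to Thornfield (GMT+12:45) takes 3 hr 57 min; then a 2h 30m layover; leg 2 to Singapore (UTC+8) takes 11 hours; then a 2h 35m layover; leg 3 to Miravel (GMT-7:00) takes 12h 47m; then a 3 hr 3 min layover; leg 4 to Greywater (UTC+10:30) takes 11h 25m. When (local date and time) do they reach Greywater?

Convert departure to UTC: 5:27 PM − 3:30 = 1:57 PM UTC on Nov 8.
Add 3 hours 57 minutes leg 1 → 5:54 PM UTC.
Add 2 hours and 30 minutes layover in Thornfield → 8:24 PM UTC.
Add 11 hours leg 2 → 7:24 AM UTC (Nov 9).
Add 2 hours and 35 minutes layover in Singapore → 9:59 AM UTC.
Add 12 hours and 47 minutes leg 3 → 10:46 PM UTC.
Add 3 hours 3 minutes layover in Miravel → 1:49 AM UTC (Nov 10).
Add 11 hours and 25 minutes leg 4 → 1:14 PM UTC.
Greywater is UTC+10:30, so local arrival = 1:14 PM + 10:30 = 11:44 PM on Nov 10.

11:44 PM on November 10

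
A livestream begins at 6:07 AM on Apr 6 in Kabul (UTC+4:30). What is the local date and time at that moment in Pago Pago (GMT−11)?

2:37 PM on April 5

In UTC: 6:07 AM − 4:30 = 1:37 AM on Apr 6.
Pago Pago is UTC−11:00: 1:37 AM − 11:00 = 2:37 PM on Apr 5.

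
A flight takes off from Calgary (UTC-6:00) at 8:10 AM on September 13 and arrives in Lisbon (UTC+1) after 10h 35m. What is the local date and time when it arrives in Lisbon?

Lisbon is 7:00 ahead of Calgary.
After 10 hours and 35 minutes it is 6:45 PM in Calgary.
Shift by the zone difference: 6:45 PM + 7:00 = 1:45 AM on Sep 14 in Lisbon.

1:45 AM on Sep 14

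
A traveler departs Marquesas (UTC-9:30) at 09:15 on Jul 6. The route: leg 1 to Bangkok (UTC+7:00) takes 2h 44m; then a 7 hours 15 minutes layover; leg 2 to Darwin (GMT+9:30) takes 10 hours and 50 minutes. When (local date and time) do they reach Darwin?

01:04 on July 8

Convert departure to UTC: 09:15 + 9:30 = 18:45 UTC on Jul 6.
Add 2 hours and 44 minutes leg 1 → 21:29 UTC.
Add 7 hours 15 minutes layover in Bangkok → 04:44 UTC (Jul 7).
Add 10 hours 50 minutes leg 2 → 15:34 UTC.
Darwin is UTC+9:30, so local arrival = 15:34 + 9:30 = 01:04 on Jul 8.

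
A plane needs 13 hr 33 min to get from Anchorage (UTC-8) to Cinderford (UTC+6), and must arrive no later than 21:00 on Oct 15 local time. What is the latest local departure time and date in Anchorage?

17:27 on October 14

Target arrival in UTC: 21:00 − 6:00 = 15:00 on Oct 15.
Subtract 13 hours 33 minutes → departure 01:27 UTC on Oct 15.
Anchorage is UTC−8:00: 01:27 − 8:00 = 17:27 on Oct 14.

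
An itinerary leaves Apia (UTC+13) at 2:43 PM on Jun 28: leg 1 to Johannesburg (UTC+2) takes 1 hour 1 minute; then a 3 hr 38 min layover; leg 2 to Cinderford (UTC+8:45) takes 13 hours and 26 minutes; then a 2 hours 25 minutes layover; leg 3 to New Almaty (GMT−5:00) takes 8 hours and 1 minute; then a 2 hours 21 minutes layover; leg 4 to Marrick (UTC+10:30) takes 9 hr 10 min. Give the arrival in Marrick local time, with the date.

4:15 AM on Jun 30

Convert departure to UTC: 2:43 PM − 13:00 = 1:43 AM UTC on Jun 28.
Add 1 hour 1 minute leg 1 → 2:44 AM UTC.
Add 3 hours and 38 minutes layover in Johannesburg → 6:22 AM UTC.
Add 13 hours and 26 minutes leg 2 → 7:48 PM UTC.
Add 2 hours and 25 minutes layover in Cinderford → 10:13 PM UTC.
Add 8 hours 1 minute leg 3 → 6:14 AM UTC (Jun 29).
Add 2 hours 21 minutes layover in New Almaty → 8:35 AM UTC.
Add 9 hours and 10 minutes leg 4 → 5:45 PM UTC.
Marrick is UTC+10:30, so local arrival = 5:45 PM + 10:30 = 4:15 AM on Jun 30.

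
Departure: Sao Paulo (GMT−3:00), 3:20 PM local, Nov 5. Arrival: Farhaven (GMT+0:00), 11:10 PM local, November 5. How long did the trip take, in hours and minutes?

4 hours 50 minutes

Departure in UTC: 3:20 PM + 3:00 = 6:20 PM on Nov 5.
Arrival is already UTC: 11:10 PM on Nov 5.
Elapsed = 11:10 PM − 6:20 PM = 4 hours 50 minutes.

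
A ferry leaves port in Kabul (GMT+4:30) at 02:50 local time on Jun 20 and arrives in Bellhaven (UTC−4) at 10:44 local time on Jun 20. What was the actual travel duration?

16 hours 24 minutes

Bellhaven is 8:30 behind Kabul.
Clock-face elapsed time (ignoring zones) is 7 hours 54 minutes.
Actual elapsed = 7 hours 54 minutes + 8:30 = 16 hours 24 minutes.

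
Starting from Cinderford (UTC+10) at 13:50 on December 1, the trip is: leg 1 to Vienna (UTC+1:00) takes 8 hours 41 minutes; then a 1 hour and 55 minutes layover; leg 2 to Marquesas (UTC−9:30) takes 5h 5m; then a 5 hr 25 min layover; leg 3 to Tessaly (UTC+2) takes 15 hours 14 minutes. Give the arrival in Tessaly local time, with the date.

Convert departure to UTC: 13:50 − 10:00 = 03:50 UTC on Dec 1.
Add 8 hours 41 minutes leg 1 → 12:31 UTC.
Add 1 hour 55 minutes layover in Vienna → 14:26 UTC.
Add 5 hours 5 minutes leg 2 → 19:31 UTC.
Add 5 hours 25 minutes layover in Marquesas → 00:56 UTC (Dec 2).
Add 15 hours and 14 minutes leg 3 → 16:10 UTC.
Tessaly is UTC+2:00, so local arrival = 16:10 + 2:00 = 18:10 on Dec 2.

18:10 on Dec 2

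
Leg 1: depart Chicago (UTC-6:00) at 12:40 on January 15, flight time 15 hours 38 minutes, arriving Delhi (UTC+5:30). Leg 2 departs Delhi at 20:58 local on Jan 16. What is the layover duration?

Convert departure to UTC: 12:40 + 6:00 = 18:40 UTC on Jan 15.
Add 15 hours 38 minutes flight time → 10:18 UTC (Jan 16).
Delhi is UTC+5:30, so local arrival = 10:18 + 5:30 = 15:48 on Jan 16.
Layover = 20:58 − 15:48 = 5 hours 10 minutes.

5 hours 10 minutes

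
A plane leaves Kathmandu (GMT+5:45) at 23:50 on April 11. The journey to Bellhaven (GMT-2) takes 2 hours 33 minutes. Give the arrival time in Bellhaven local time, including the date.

18:38 on April 11

Bellhaven is 7:45 behind Kathmandu.
After 2 hours and 33 minutes it is 02:23 (Apr 12) in Kathmandu.
Shift by the zone difference: 02:23 − 7:45 = 18:38 on Apr 11 in Bellhaven.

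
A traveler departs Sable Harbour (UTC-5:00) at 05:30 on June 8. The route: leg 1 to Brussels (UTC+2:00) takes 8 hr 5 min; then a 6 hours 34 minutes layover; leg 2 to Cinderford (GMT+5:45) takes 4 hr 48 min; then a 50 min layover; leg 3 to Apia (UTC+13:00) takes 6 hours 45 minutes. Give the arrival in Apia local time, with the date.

Convert departure to UTC: 05:30 + 5:00 = 10:30 UTC on Jun 8.
Add 8 hours and 5 minutes leg 1 → 18:35 UTC.
Add 6 hours and 34 minutes layover in Brussels → 01:09 UTC (Jun 9).
Add 4 hours 48 minutes leg 2 → 05:57 UTC.
Add 50 minutes layover in Cinderford → 06:47 UTC.
Add 6 hours and 45 minutes leg 3 → 13:32 UTC.
Apia is UTC+13:00, so local arrival = 13:32 + 13:00 = 02:32 on Jun 10.

02:32 on Jun 10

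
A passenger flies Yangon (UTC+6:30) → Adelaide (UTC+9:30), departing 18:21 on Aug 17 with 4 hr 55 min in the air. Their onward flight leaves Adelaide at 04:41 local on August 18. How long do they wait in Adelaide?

2 hours 25 minutes

Convert departure to UTC: 18:21 − 6:30 = 11:51 UTC on Aug 17.
Add 4 hours and 55 minutes flight time → 16:46 UTC.
Adelaide is UTC+9:30, so local arrival = 16:46 + 9:30 = 02:16 on Aug 18.
Layover = 04:41 − 02:16 = 2 hours 25 minutes.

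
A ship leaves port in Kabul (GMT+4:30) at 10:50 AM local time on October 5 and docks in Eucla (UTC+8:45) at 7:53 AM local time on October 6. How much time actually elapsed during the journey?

Departure in UTC: 10:50 AM − 4:30 = 6:20 AM on Oct 5.
Arrival in UTC: 7:53 AM − 8:45 = 11:08 PM on Oct 5.
Elapsed = 11:08 PM − 6:20 AM = 16 hours 48 minutes.

16 hours 48 minutes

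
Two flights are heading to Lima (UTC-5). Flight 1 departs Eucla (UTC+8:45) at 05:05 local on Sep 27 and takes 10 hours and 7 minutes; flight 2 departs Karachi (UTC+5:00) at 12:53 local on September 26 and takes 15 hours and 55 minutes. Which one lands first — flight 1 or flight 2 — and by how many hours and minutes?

Flight 1 in UTC: 05:05 − 8:45 = 20:20 on Sep 26.
+10 hours and 7 minutes → arrive 06:27 UTC on Sep 27.
Flight 2 in UTC: 12:53 − 5:00 = 07:53 on Sep 26.
+15 hours 55 minutes → arrive 23:48 UTC on Sep 26.
Flight 2 lands earlier by 6 hours 39 minutes.

the second, by 6 hours 39 minutes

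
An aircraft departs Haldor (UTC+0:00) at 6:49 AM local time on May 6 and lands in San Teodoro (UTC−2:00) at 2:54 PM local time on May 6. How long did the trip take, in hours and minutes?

10 hours 5 minutes

Departure is already UTC: 6:49 AM on May 6.
Arrival in UTC: 2:54 PM + 2:00 = 4:54 PM on May 6.
Elapsed = 4:54 PM − 6:49 AM = 10 hours 5 minutes.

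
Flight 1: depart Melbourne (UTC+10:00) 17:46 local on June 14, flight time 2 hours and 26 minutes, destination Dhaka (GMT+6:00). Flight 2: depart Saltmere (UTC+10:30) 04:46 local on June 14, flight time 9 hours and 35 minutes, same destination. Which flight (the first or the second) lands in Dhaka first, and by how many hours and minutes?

Flight 1 in UTC: 17:46 − 10:00 = 07:46 on Jun 14.
+2 hours 26 minutes → arrive 10:12 UTC on Jun 14.
Flight 2 in UTC: 04:46 − 10:30 = 18:16 on Jun 13.
+9 hours and 35 minutes → arrive 03:51 UTC on Jun 14.
Flight 2 lands earlier by 6 hours 21 minutes.

the second, by 6 hours 21 minutes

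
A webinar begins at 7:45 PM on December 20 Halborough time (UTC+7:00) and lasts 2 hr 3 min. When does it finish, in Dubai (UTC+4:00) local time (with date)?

6:48 PM on Dec 20

Convert start to UTC: 7:45 PM − 7:00 = 12:45 PM UTC on Dec 20.
Add 2 hours 3 minutes duration → 2:48 PM UTC.
Dubai is UTC+4:00, so local end time = 2:48 PM + 4:00 = 6:48 PM on Dec 20.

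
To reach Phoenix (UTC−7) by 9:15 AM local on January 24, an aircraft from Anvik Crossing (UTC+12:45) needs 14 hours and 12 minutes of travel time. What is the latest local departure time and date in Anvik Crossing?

Target arrival in UTC: 9:15 AM + 7:00 = 4:15 PM on Jan 24.
Subtract 14 hours and 12 minutes → departure 2:03 AM UTC on Jan 24.
Anvik Crossing is UTC+12:45: 2:03 AM + 12:45 = 2:48 PM on Jan 24.

2:48 PM on January 24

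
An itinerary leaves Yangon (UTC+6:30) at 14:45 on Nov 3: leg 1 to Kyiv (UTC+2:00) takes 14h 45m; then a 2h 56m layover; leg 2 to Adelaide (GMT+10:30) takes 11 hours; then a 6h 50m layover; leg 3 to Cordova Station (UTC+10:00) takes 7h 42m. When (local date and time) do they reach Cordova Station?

Convert departure to UTC: 14:45 − 6:30 = 08:15 UTC on Nov 3.
Add 14 hours and 45 minutes leg 1 → 23:00 UTC.
Add 2 hours 56 minutes layover in Kyiv → 01:56 UTC (Nov 4).
Add 11 hours leg 2 → 12:56 UTC.
Add 6 hours and 50 minutes layover in Adelaide → 19:46 UTC.
Add 7 hours 42 minutes leg 3 → 03:28 UTC (Nov 5).
Cordova Station is UTC+10:00, so local arrival = 03:28 + 10:00 = 13:28 on Nov 5.

13:28 on Nov 5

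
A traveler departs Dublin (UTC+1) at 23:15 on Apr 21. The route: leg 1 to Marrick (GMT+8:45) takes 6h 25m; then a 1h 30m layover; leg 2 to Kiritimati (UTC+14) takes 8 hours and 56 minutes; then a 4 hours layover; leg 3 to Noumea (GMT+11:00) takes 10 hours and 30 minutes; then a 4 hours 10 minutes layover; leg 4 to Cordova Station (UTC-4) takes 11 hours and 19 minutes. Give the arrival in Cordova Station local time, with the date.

Convert departure to UTC: 23:15 − 1:00 = 22:15 UTC on Apr 21.
Add 6 hours 25 minutes leg 1 → 04:40 UTC (Apr 22).
Add 1 hour and 30 minutes layover in Marrick → 06:10 UTC.
Add 8 hours 56 minutes leg 2 → 15:06 UTC.
Add 4 hours layover in Kiritimati → 19:06 UTC.
Add 10 hours 30 minutes leg 3 → 05:36 UTC (Apr 23).
Add 4 hours and 10 minutes layover in Noumea → 09:46 UTC.
Add 11 hours and 19 minutes leg 4 → 21:05 UTC.
Cordova Station is UTC−4:00, so local arrival = 21:05 − 4:00 = 17:05 on Apr 23.

17:05 on April 23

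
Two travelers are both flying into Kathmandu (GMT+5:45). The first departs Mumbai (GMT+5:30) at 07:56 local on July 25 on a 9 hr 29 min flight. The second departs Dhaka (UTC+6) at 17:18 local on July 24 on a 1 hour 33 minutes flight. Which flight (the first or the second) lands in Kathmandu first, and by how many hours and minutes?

the second, by 23 hours 4 minutes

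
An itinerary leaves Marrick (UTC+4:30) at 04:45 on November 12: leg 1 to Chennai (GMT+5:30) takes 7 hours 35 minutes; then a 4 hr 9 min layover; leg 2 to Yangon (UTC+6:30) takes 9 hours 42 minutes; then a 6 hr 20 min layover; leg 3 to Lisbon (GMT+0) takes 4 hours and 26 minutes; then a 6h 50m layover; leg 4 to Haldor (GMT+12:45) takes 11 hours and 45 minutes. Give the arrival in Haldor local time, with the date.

15:47 on November 14

Convert departure to UTC: 04:45 − 4:30 = 00:15 UTC on Nov 12.
Add 7 hours 35 minutes leg 1 → 07:50 UTC.
Add 4 hours 9 minutes layover in Chennai → 11:59 UTC.
Add 9 hours and 42 minutes leg 2 → 21:41 UTC.
Add 6 hours 20 minutes layover in Yangon → 04:01 UTC (Nov 13).
Add 4 hours and 26 minutes leg 3 → 08:27 UTC.
Add 6 hours 50 minutes layover in Lisbon → 15:17 UTC.
Add 11 hours 45 minutes leg 4 → 03:02 UTC (Nov 14).
Haldor is UTC+12:45, so local arrival = 03:02 + 12:45 = 15:47 on Nov 14.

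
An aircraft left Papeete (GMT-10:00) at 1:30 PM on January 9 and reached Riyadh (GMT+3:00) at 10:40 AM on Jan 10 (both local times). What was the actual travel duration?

Riyadh is 13:00 ahead of Papeete.
Clock-face elapsed time (ignoring zones) is 21 hours 10 minutes.
Actual elapsed = 21 hours 10 minutes − 13:00 = 8 hours 10 minutes.

8 hours 10 minutes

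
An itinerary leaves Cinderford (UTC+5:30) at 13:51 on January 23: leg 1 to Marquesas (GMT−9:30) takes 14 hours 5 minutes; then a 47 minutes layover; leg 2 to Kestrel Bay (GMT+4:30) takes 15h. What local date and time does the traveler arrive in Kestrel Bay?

18:43 on January 24

Convert departure to UTC: 13:51 − 5:30 = 08:21 UTC on Jan 23.
Add 14 hours 5 minutes leg 1 → 22:26 UTC.
Add 47 minutes layover in Marquesas → 23:13 UTC.
Add 15 hours leg 2 → 14:13 UTC (Jan 24).
Kestrel Bay is UTC+4:30, so local arrival = 14:13 + 4:30 = 18:43 on Jan 24.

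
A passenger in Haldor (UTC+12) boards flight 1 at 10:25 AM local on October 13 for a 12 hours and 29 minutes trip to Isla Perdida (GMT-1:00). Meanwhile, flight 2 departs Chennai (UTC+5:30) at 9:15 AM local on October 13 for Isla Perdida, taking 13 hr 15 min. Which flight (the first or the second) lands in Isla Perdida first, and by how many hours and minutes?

Flight 1 in UTC: 10:25 AM − 12:00 = 10:25 PM on Oct 12.
+12 hours and 29 minutes → arrive 10:54 AM UTC on Oct 13.
Flight 2 in UTC: 9:15 AM − 5:30 = 3:45 AM on Oct 13.
+13 hours 15 minutes → arrive 5:00 PM UTC on Oct 13.
Flight 1 lands earlier by 6 hours 6 minutes.

the first, by 6 hours 6 minutes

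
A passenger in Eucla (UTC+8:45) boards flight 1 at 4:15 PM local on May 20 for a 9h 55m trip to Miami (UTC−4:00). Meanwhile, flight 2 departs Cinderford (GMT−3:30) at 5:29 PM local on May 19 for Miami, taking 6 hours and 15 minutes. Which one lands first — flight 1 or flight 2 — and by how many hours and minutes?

Flight 1 in UTC: 4:15 PM − 8:45 = 7:30 AM on May 20.
+9 hours 55 minutes → arrive 5:25 PM UTC on May 20.
Flight 2 in UTC: 5:29 PM + 3:30 = 8:59 PM on May 19.
+6 hours and 15 minutes → arrive 3:14 AM UTC on May 20.
Flight 2 lands earlier by 14 hours 11 minutes.

the second, by 14 hours 11 minutes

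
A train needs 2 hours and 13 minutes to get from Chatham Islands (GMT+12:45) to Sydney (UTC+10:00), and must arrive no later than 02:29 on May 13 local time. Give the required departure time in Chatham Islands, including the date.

Target arrival in UTC: 02:29 − 10:00 = 16:29 on May 12.
Subtract 2 hours and 13 minutes → departure 14:16 UTC on May 12.
Chatham Islands is UTC+12:45: 14:16 + 12:45 = 03:01 on May 13.

03:01 on May 13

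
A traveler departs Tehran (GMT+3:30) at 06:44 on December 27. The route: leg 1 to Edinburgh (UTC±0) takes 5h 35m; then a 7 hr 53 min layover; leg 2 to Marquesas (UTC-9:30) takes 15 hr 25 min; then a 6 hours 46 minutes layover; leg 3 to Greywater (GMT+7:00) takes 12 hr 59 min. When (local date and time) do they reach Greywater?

10:52 on December 29

Convert departure to UTC: 06:44 − 3:30 = 03:14 UTC on Dec 27.
Add 5 hours and 35 minutes leg 1 → 08:49 UTC.
Add 7 hours and 53 minutes layover in Edinburgh → 16:42 UTC.
Add 15 hours and 25 minutes leg 2 → 08:07 UTC (Dec 28).
Add 6 hours and 46 minutes layover in Marquesas → 14:53 UTC.
Add 12 hours 59 minutes leg 3 → 03:52 UTC (Dec 29).
Greywater is UTC+7:00, so local arrival = 03:52 + 7:00 = 10:52 on Dec 29.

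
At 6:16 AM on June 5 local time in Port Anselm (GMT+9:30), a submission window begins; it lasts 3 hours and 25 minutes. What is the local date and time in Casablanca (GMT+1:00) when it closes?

1:11 AM on June 5

Convert start to UTC: 6:16 AM − 9:30 = 8:46 PM UTC on Jun 4.
Add 3 hours and 25 minutes duration → 12:11 AM UTC (Jun 5).
Casablanca is UTC+1:00, so local end time = 12:11 AM + 1:00 = 1:11 AM on Jun 5.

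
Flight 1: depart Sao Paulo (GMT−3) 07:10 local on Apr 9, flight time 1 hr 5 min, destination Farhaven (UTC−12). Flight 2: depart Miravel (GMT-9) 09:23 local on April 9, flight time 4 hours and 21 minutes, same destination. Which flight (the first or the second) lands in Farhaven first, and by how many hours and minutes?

the first, by 11 hours 29 minutes

Flight 1 in UTC: 07:10 + 3:00 = 10:10 on Apr 9.
+1 hour and 5 minutes → arrive 11:15 UTC on Apr 9.
Flight 2 in UTC: 09:23 + 9:00 = 18:23 on Apr 9.
+4 hours and 21 minutes → arrive 22:44 UTC on Apr 9.
Flight 1 lands earlier by 11 hours 29 minutes.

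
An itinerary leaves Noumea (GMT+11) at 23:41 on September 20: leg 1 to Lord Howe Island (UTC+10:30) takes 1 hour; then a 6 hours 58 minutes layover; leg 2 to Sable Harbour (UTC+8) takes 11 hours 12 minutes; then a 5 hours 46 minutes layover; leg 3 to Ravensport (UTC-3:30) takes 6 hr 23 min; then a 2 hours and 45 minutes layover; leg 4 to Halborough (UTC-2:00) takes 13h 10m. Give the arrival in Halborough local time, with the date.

Convert departure to UTC: 23:41 − 11:00 = 12:41 UTC on Sep 20.
Add 1 hour leg 1 → 13:41 UTC.
Add 6 hours 58 minutes layover in Lord Howe Island → 20:39 UTC.
Add 11 hours and 12 minutes leg 2 → 07:51 UTC (Sep 21).
Add 5 hours and 46 minutes layover in Sable Harbour → 13:37 UTC.
Add 6 hours 23 minutes leg 3 → 20:00 UTC.
Add 2 hours 45 minutes layover in Ravensport → 22:45 UTC.
Add 13 hours 10 minutes leg 4 → 11:55 UTC (Sep 22).
Halborough is UTC−2:00, so local arrival = 11:55 − 2:00 = 09:55 on Sep 22.

09:55 on September 22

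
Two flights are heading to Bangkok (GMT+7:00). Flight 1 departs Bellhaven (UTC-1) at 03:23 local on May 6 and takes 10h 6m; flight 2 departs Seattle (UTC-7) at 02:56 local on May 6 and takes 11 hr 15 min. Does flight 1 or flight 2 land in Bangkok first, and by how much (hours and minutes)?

Flight 1 in UTC: 03:23 + 1:00 = 04:23 on May 6.
+10 hours 6 minutes → arrive 14:29 UTC on May 6.
Flight 2 in UTC: 02:56 + 7:00 = 09:56 on May 6.
+11 hours 15 minutes → arrive 21:11 UTC on May 6.
Flight 1 lands earlier by 6 hours 42 minutes.

the first, by 6 hours 42 minutes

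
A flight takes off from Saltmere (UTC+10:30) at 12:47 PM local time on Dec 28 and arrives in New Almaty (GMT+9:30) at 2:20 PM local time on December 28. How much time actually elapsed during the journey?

Departure in UTC: 12:47 PM − 10:30 = 2:17 AM on Dec 28.
Arrival in UTC: 2:20 PM − 9:30 = 4:50 AM on Dec 28.
Elapsed = 4:50 AM − 2:17 AM = 2 hours 33 minutes.

2 hours 33 minutes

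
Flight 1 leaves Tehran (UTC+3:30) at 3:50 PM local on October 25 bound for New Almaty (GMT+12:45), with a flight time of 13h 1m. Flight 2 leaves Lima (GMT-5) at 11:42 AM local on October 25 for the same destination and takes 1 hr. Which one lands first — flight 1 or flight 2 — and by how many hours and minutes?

the second, by 7 hours 39 minutes

Flight 1 in UTC: 3:50 PM − 3:30 = 12:20 PM on Oct 25.
+13 hours 1 minute → arrive 1:21 AM UTC on Oct 26.
Flight 2 in UTC: 11:42 AM + 5:00 = 4:42 PM on Oct 25.
+1 hour → arrive 5:42 PM UTC on Oct 25.
Flight 2 lands earlier by 7 hours 39 minutes.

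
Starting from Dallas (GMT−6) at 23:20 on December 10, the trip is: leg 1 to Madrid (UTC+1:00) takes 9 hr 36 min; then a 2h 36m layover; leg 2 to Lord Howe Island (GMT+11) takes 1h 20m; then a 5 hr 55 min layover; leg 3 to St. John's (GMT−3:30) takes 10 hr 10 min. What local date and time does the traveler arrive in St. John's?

07:27 on Dec 12

Convert departure to UTC: 23:20 + 6:00 = 05:20 UTC on Dec 11.
Add 9 hours and 36 minutes leg 1 → 14:56 UTC.
Add 2 hours 36 minutes layover in Madrid → 17:32 UTC.
Add 1 hour 20 minutes leg 2 → 18:52 UTC.
Add 5 hours and 55 minutes layover in Lord Howe Island → 00:47 UTC (Dec 12).
Add 10 hours and 10 minutes leg 3 → 10:57 UTC.
St. John's is UTC−3:30, so local arrival = 10:57 − 3:30 = 07:27 on Dec 12.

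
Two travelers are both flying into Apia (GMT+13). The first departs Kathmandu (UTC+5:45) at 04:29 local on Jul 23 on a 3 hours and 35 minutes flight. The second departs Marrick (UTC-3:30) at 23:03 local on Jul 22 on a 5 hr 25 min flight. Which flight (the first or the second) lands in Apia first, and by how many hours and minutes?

the first, by 5 hours 39 minutes

Flight 1 in UTC: 04:29 − 5:45 = 22:44 on Jul 22.
+3 hours 35 minutes → arrive 02:19 UTC on Jul 23.
Flight 2 in UTC: 23:03 + 3:30 = 02:33 on Jul 23.
+5 hours and 25 minutes → arrive 07:58 UTC on Jul 23.
Flight 1 lands earlier by 5 hours 39 minutes.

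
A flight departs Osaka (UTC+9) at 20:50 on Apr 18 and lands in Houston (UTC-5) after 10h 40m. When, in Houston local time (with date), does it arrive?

17:30 on Apr 18

Houston is 14:00 behind Osaka.
After 10 hours 40 minutes it is 07:30 (Apr 19) in Osaka.
Shift by the zone difference: 07:30 − 14:00 = 17:30 on Apr 18 in Houston.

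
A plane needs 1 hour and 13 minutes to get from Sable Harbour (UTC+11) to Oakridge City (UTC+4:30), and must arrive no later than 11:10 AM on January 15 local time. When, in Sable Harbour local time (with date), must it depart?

4:27 PM on Jan 15

Target arrival in UTC: 11:10 AM − 4:30 = 6:40 AM on Jan 15.
Subtract 1 hour and 13 minutes → departure 5:27 AM UTC on Jan 15.
Sable Harbour is UTC+11:00: 5:27 AM + 11:00 = 4:27 PM on Jan 15.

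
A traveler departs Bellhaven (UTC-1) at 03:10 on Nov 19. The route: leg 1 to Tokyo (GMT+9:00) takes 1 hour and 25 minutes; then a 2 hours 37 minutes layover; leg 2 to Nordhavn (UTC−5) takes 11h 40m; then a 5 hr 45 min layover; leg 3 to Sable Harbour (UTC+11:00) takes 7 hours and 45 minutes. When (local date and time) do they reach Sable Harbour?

Convert departure to UTC: 03:10 + 1:00 = 04:10 UTC on Nov 19.
Add 1 hour and 25 minutes leg 1 → 05:35 UTC.
Add 2 hours 37 minutes layover in Tokyo → 08:12 UTC.
Add 11 hours 40 minutes leg 2 → 19:52 UTC.
Add 5 hours 45 minutes layover in Nordhavn → 01:37 UTC (Nov 20).
Add 7 hours and 45 minutes leg 3 → 09:22 UTC.
Sable Harbour is UTC+11:00, so local arrival = 09:22 + 11:00 = 20:22 on Nov 20.

20:22 on November 20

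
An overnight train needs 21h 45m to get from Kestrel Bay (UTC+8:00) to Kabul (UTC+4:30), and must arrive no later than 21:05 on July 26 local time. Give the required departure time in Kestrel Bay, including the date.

Target arrival in UTC: 21:05 − 4:30 = 16:35 on Jul 26.
Subtract 21 hours 45 minutes → departure 18:50 UTC on Jul 25.
Kestrel Bay is UTC+8:00: 18:50 + 8:00 = 02:50 on Jul 26.

02:50 on July 26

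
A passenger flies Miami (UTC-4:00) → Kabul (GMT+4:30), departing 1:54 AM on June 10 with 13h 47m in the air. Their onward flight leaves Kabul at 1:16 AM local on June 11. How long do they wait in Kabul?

Convert departure to UTC: 1:54 AM + 4:00 = 5:54 AM UTC on Jun 10.
Add 13 hours and 47 minutes flight time → 7:41 PM UTC.
Kabul is UTC+4:30, so local arrival = 7:41 PM + 4:30 = 12:11 AM on Jun 11.
Layover = 1:16 AM − 12:11 AM = 1 hour 5 minutes.

1 hour 5 minutes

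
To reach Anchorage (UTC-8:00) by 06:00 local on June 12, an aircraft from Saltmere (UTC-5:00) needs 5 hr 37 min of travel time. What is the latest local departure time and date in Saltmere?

03:23 on Jun 12

Target arrival in UTC: 06:00 + 8:00 = 14:00 on Jun 12.
Subtract 5 hours 37 minutes → departure 08:23 UTC on Jun 12.
Saltmere is UTC−5:00: 08:23 − 5:00 = 03:23 on Jun 12.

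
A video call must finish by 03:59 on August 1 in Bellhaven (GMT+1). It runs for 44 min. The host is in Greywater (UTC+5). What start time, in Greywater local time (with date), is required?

07:15 on Aug 1

Target end time in UTC: 03:59 − 1:00 = 02:59 on Aug 1.
Subtract 44 minutes → start 02:15 UTC on Aug 1.
Greywater is UTC+5:00: 02:15 + 5:00 = 07:15 on Aug 1.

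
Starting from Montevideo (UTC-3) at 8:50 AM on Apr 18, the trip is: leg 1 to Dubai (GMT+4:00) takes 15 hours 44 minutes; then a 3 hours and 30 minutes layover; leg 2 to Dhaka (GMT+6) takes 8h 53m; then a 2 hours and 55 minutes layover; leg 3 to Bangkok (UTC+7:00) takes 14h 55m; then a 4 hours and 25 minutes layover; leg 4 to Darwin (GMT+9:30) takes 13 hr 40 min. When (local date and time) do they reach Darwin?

Convert departure to UTC: 8:50 AM + 3:00 = 11:50 AM UTC on Apr 18.
Add 15 hours and 44 minutes leg 1 → 3:34 AM UTC (Apr 19).
Add 3 hours 30 minutes layover in Dubai → 7:04 AM UTC.
Add 8 hours 53 minutes leg 2 → 3:57 PM UTC.
Add 2 hours 55 minutes layover in Dhaka → 6:52 PM UTC.
Add 14 hours and 55 minutes leg 3 → 9:47 AM UTC (Apr 20).
Add 4 hours 25 minutes layover in Bangkok → 2:12 PM UTC.
Add 13 hours 40 minutes leg 4 → 3:52 AM UTC (Apr 21).
Darwin is UTC+9:30, so local arrival = 3:52 AM + 9:30 = 1:22 PM on Apr 21.

1:22 PM on April 21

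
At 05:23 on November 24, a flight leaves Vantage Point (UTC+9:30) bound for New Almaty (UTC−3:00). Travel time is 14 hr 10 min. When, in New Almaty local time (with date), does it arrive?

New Almaty is 12:30 behind Vantage Point.
After 14 hours and 10 minutes it is 19:33 in Vantage Point.
Shift by the zone difference: 19:33 − 12:30 = 07:03 on Nov 24 in New Almaty.

07:03 on November 24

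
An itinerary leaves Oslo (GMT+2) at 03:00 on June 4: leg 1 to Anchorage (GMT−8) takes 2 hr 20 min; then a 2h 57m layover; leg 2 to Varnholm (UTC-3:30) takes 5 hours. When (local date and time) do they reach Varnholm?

07:47 on June 4

Convert departure to UTC: 03:00 − 2:00 = 01:00 UTC on Jun 4.
Add 2 hours 20 minutes leg 1 → 03:20 UTC.
Add 2 hours 57 minutes layover in Anchorage → 06:17 UTC.
Add 5 hours leg 2 → 11:17 UTC.
Varnholm is UTC−3:30, so local arrival = 11:17 − 3:30 = 07:47 on Jun 4.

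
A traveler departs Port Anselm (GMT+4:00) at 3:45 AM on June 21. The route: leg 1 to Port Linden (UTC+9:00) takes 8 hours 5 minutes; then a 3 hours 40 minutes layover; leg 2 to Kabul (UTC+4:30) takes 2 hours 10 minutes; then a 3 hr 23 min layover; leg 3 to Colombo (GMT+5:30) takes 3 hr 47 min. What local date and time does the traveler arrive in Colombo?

2:20 AM on Jun 22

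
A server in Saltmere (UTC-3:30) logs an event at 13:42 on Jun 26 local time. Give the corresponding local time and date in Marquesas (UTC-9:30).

In UTC: 13:42 + 3:30 = 17:12 on Jun 26.
Marquesas is UTC−9:30: 17:12 − 9:30 = 07:42 on Jun 26.

07:42 on Jun 26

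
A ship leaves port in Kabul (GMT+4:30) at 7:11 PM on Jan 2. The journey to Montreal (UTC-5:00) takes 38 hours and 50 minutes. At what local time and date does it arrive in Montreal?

12:31 AM on Jan 4

Montreal is 9:30 behind Kabul.
After 38 hours and 50 minutes it is 10:01 AM (Jan 4) in Kabul.
Shift by the zone difference: 10:01 AM − 9:30 = 12:31 AM on Jan 4 in Montreal.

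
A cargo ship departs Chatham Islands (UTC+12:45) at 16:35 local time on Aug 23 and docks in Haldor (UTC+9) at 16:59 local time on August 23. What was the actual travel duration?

4 hours 9 minutes

Departure in UTC: 16:35 − 12:45 = 03:50 on Aug 23.
Arrival in UTC: 16:59 − 9:00 = 07:59 on Aug 23.
Elapsed = 07:59 − 03:50 = 4 hours 9 minutes.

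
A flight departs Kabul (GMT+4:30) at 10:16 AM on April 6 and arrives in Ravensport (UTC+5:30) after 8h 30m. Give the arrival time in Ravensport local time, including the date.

7:46 PM on April 6

Convert departure to UTC: 10:16 AM − 4:30 = 5:46 AM UTC on Apr 6.
Add 8 hours and 30 minutes travel time → 2:16 PM UTC.
Ravensport is UTC+5:30, so local arrival = 2:16 PM + 5:30 = 7:46 PM on Apr 6.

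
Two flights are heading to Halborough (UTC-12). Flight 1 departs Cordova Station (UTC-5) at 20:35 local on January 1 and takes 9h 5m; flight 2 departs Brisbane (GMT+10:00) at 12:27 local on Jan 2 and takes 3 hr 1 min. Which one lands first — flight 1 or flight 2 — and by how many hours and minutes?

the second, by 5 hours 12 minutes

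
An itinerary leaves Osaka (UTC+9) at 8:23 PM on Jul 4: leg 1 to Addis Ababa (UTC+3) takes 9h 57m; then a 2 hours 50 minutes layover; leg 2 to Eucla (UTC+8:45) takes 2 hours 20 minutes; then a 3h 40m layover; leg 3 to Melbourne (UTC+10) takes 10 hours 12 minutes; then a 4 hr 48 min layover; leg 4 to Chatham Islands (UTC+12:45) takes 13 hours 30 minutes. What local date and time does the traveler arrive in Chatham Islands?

11:25 PM on Jul 6

Convert departure to UTC: 8:23 PM − 9:00 = 11:23 AM UTC on Jul 4.
Add 9 hours and 57 minutes leg 1 → 9:20 PM UTC.
Add 2 hours 50 minutes layover in Addis Ababa → 12:10 AM UTC (Jul 5).
Add 2 hours 20 minutes leg 2 → 2:30 AM UTC.
Add 3 hours and 40 minutes layover in Eucla → 6:10 AM UTC.
Add 10 hours 12 minutes leg 3 → 4:22 PM UTC.
Add 4 hours 48 minutes layover in Melbourne → 9:10 PM UTC.
Add 13 hours and 30 minutes leg 4 → 10:40 AM UTC (Jul 6).
Chatham Islands is UTC+12:45, so local arrival = 10:40 AM + 12:45 = 11:25 PM on Jul 6.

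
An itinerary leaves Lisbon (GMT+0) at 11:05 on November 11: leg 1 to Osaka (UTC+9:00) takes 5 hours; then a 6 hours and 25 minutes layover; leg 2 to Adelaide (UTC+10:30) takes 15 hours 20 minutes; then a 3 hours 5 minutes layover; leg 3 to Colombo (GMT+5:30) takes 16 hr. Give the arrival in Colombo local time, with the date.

14:25 on November 13

Lisbon is at UTC+0, so departure is already 11:05 UTC on Nov 11.
Add 5 hours leg 1 → 16:05 UTC.
Add 6 hours and 25 minutes layover in Osaka → 22:30 UTC.
Add 15 hours and 20 minutes leg 2 → 13:50 UTC (Nov 12).
Add 3 hours and 5 minutes layover in Adelaide → 16:55 UTC.
Add 16 hours leg 3 → 08:55 UTC (Nov 13).
Colombo is UTC+5:30, so local arrival = 08:55 + 5:30 = 14:25 on Nov 13.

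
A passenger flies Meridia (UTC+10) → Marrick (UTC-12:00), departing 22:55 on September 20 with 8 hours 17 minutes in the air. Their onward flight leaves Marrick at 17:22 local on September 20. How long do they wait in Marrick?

8 hours 10 minutes

Convert departure to UTC: 22:55 − 10:00 = 12:55 UTC on Sep 20.
Add 8 hours and 17 minutes flight time → 21:12 UTC.
Marrick is UTC−12:00, so local arrival = 21:12 − 12:00 = 09:12 on Sep 20.
Layover = 17:22 − 09:12 = 8 hours 10 minutes.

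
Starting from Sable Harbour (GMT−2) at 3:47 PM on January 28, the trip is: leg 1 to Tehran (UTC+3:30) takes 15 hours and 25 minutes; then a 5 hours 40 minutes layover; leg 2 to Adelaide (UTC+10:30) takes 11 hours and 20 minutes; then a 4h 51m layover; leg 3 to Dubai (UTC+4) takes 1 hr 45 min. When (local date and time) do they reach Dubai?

Convert departure to UTC: 3:47 PM + 2:00 = 5:47 PM UTC on Jan 28.
Add 15 hours and 25 minutes leg 1 → 9:12 AM UTC (Jan 29).
Add 5 hours 40 minutes layover in Tehran → 2:52 PM UTC.
Add 11 hours 20 minutes leg 2 → 2:12 AM UTC (Jan 30).
Add 4 hours and 51 minutes layover in Adelaide → 7:03 AM UTC.
Add 1 hour and 45 minutes leg 3 → 8:48 AM UTC.
Dubai is UTC+4:00, so local arrival = 8:48 AM + 4:00 = 12:48 PM on Jan 30.

12:48 PM on January 30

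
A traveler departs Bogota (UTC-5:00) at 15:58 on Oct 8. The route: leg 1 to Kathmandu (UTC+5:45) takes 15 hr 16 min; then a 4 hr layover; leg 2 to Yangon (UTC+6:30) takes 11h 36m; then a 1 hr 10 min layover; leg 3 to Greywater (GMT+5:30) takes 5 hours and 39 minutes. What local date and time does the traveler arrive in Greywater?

16:09 on Oct 10

Convert departure to UTC: 15:58 + 5:00 = 20:58 UTC on Oct 8.
Add 15 hours and 16 minutes leg 1 → 12:14 UTC (Oct 9).
Add 4 hours layover in Kathmandu → 16:14 UTC.
Add 11 hours and 36 minutes leg 2 → 03:50 UTC (Oct 10).
Add 1 hour 10 minutes layover in Yangon → 05:00 UTC.
Add 5 hours and 39 minutes leg 3 → 10:39 UTC.
Greywater is UTC+5:30, so local arrival = 10:39 + 5:30 = 16:09 on Oct 10.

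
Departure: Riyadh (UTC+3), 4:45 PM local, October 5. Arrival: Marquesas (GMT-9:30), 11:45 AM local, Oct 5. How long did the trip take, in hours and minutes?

7 hours 30 minutes

Departure in UTC: 4:45 PM − 3:00 = 1:45 PM on Oct 5.
Arrival in UTC: 11:45 AM + 9:30 = 9:15 PM on Oct 5.
Elapsed = 9:15 PM − 1:45 PM = 7 hours 30 minutes.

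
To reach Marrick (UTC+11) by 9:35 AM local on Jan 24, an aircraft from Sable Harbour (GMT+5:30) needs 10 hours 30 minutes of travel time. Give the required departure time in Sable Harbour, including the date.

Target arrival in UTC: 9:35 AM − 11:00 = 10:35 PM on Jan 23.
Subtract 10 hours 30 minutes → departure 12:05 PM UTC on Jan 23.
Sable Harbour is UTC+5:30: 12:05 PM + 5:30 = 5:35 PM on Jan 23.

5:35 PM on Jan 23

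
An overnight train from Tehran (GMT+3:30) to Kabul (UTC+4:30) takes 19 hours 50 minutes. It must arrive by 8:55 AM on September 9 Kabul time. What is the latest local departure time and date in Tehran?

12:05 PM on September 8

Target arrival in UTC: 8:55 AM − 4:30 = 4:25 AM on Sep 9.
Subtract 19 hours and 50 minutes → departure 8:35 AM UTC on Sep 8.
Tehran is UTC+3:30: 8:35 AM + 3:30 = 12:05 PM on Sep 8.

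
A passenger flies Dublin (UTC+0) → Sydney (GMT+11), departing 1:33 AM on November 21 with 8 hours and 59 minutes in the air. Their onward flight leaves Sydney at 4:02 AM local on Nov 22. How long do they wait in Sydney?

6 hours 30 minutes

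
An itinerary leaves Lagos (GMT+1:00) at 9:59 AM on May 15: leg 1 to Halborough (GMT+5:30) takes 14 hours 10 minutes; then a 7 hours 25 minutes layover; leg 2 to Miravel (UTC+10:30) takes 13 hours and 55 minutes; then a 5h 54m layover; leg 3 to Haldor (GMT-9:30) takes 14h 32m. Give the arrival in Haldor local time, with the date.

Convert departure to UTC: 9:59 AM − 1:00 = 8:59 AM UTC on May 15.
Add 14 hours and 10 minutes leg 1 → 11:09 PM UTC.
Add 7 hours and 25 minutes layover in Halborough → 6:34 AM UTC (May 16).
Add 13 hours and 55 minutes leg 2 → 8:29 PM UTC.
Add 5 hours and 54 minutes layover in Miravel → 2:23 AM UTC (May 17).
Add 14 hours 32 minutes leg 3 → 4:55 PM UTC.
Haldor is UTC−9:30, so local arrival = 4:55 PM − 9:30 = 7:25 AM on May 17.

7:25 AM on May 17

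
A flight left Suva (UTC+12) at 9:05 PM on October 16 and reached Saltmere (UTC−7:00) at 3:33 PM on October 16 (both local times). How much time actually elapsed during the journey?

Saltmere is 19:00 behind Suva.
Clock-face elapsed time (ignoring zones) is −5 hours 32 minutes.
Actual elapsed = −5 hours 32 minutes + 19:00 = 13 hours 28 minutes.

13 hours 28 minutes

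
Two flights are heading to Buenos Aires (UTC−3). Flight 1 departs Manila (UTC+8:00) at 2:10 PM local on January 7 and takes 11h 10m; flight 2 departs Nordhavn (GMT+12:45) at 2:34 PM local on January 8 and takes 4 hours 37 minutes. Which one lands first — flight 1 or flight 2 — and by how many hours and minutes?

Flight 1 in UTC: 2:10 PM − 8:00 = 6:10 AM on Jan 7.
+11 hours and 10 minutes → arrive 5:20 PM UTC on Jan 7.
Flight 2 in UTC: 2:34 PM − 12:45 = 1:49 AM on Jan 8.
+4 hours and 37 minutes → arrive 6:26 AM UTC on Jan 8.
Flight 1 lands earlier by 13 hours 6 minutes.

the first, by 13 hours 6 minutes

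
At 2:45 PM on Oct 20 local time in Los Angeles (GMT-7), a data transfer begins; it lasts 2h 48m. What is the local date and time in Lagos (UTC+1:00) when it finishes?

Convert start to UTC: 2:45 PM + 7:00 = 9:45 PM UTC on Oct 20.
Add 2 hours and 48 minutes duration → 12:33 AM UTC (Oct 21).
Lagos is UTC+1:00, so local end time = 12:33 AM + 1:00 = 1:33 AM on Oct 21.

1:33 AM on October 21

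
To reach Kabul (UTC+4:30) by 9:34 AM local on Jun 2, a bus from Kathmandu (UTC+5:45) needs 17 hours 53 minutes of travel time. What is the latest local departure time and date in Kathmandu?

Target arrival in UTC: 9:34 AM − 4:30 = 5:04 AM on Jun 2.
Subtract 17 hours 53 minutes → departure 11:11 AM UTC on Jun 1.
Kathmandu is UTC+5:45: 11:11 AM + 5:45 = 4:56 PM on Jun 1.

4:56 PM on June 1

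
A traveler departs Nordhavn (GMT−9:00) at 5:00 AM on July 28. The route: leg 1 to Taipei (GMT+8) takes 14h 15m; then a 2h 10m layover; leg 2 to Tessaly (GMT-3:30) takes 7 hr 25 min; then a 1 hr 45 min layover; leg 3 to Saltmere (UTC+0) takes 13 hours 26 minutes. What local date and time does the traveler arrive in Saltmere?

Convert departure to UTC: 5:00 AM + 9:00 = 2:00 PM UTC on Jul 28.
Add 14 hours and 15 minutes leg 1 → 4:15 AM UTC (Jul 29).
Add 2 hours and 10 minutes layover in Taipei → 6:25 AM UTC.
Add 7 hours and 25 minutes leg 2 → 1:50 PM UTC.
Add 1 hour and 45 minutes layover in Tessaly → 3:35 PM UTC.
Add 13 hours and 26 minutes leg 3 → 5:01 AM UTC (Jul 30).
Saltmere is UTC+0, so local arrival is the same: 5:01 AM on Jul 30.

5:01 AM on Jul 30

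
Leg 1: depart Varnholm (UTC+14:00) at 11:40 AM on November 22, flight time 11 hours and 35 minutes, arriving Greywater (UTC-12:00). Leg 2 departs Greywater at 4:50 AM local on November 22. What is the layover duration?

Convert departure to UTC: 11:40 AM − 14:00 = 9:40 PM UTC on Nov 21.
Add 11 hours and 35 minutes flight time → 9:15 AM UTC (Nov 22).
Greywater is UTC−12:00, so local arrival = 9:15 AM − 12:00 = 9:15 PM on Nov 21.
Layover = 4:50 AM − 9:15 PM (+1 day) = 7 hours 35 minutes.

7 hours 35 minutes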